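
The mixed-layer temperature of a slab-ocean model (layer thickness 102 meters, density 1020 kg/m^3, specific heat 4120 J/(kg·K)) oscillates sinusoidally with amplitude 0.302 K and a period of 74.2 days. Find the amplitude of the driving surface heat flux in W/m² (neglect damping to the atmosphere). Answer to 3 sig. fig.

127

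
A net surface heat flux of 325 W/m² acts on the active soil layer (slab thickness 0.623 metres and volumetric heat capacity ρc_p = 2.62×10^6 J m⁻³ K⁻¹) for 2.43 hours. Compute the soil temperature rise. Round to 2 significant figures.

1.7 K

Areal heat capacity C = ρc_p × D = 2.62×10^6 × 0.623 = 1.63×10^6 J/(m²·K).
Net heat input Q = F Δt = 325 × (2.43 hours × 3600 s/hour) = 2.84×10^6 J/m².
ΔT = Q / C = 2.84×10^6 / 1.63×10^6 = 1.74 K.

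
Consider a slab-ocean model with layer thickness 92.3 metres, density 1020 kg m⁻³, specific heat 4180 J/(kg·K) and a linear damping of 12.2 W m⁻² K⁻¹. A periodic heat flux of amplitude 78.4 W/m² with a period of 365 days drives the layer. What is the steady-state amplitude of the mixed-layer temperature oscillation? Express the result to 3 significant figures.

0.988 K

Areal heat capacity C = ρ c_p D = 1020 × 4180 × 92.3 = 3.94×10^8 J/(m²·K).
Angular frequency ω = 2π / T = 2π / 3.15×10^7 s = 1.99×10^-7 s⁻¹.
√((Cω)² + λ²) = √((78.4)² + 12.2²) = 79.3 W/(m²·K).
Amplitude A = F₀ / √((Cω)²+λ²) = 78.4 / 79.3 = 0.988 K.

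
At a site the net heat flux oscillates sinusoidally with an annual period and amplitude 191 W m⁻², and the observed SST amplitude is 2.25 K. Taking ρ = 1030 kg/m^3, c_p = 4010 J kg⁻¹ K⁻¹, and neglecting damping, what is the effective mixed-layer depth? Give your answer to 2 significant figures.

ω = 2π / 3.15×10^7 s = 1.99×10^-7 s⁻¹.
Required C = F₀ / (A ω) = 191 / (2.25 × 1.99×10^-7) = 4.26×10^8 J/(m²·K).
D = C / (ρ c_p) = 4.26×10^8 / (1030 × 4010) = 103 m.

100 m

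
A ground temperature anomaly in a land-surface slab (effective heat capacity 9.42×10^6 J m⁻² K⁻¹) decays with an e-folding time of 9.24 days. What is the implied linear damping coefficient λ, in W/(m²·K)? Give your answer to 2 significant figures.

12

Areal heat capacity C = 9.42×10^6 J m⁻² K⁻¹ (given).
τ = 9.24 days = 7.98×10^5 s.
λ = C / τ = 9.42×10^6 / 7.98×10^5 = 11.8 W/(m²·K).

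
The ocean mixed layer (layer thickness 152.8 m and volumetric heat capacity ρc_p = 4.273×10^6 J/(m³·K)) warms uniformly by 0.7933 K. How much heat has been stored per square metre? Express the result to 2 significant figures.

Areal heat capacity C = ρc_p × D = 4.273×10^6 × 152.8 = 6.53×10^8 J m⁻² K⁻¹.
ΔQ = C ΔT = 6.53×10^8 × 0.7933 = 5.18×10^8 J/m².

5.2×10^8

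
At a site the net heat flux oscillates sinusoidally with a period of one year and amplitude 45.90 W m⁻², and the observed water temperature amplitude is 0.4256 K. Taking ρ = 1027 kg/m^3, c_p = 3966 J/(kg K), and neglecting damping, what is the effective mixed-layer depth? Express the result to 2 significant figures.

ω = 2π / 3.15×10^7 s = 1.99×10^-7 s⁻¹.
Required C = F₀ / (A ω) = 45.90 / (0.4256 × 1.99×10^-7) = 5.41×10^8 J/(m²·K).
D = C / (ρ c_p) = 5.41×10^8 / (1027 × 3966) = 133 m.

130 m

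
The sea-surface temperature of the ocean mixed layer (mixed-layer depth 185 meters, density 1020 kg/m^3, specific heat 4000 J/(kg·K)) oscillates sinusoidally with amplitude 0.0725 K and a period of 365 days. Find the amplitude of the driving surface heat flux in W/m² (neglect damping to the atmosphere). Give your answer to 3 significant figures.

Areal heat capacity C = ρ c_p D = 1020 × 4000 × 185 = 7.55×10^8 J m⁻² K⁻¹.
ω = 2π / 3.15×10^7 s = 1.99×10^-7 s⁻¹.
Cω = 7.55×10^8 × 1.99×10^-7 = 150 W/(m²·K).
F₀ = A × Cω = 0.0725 × 150 = 10.9 W/m².

10.9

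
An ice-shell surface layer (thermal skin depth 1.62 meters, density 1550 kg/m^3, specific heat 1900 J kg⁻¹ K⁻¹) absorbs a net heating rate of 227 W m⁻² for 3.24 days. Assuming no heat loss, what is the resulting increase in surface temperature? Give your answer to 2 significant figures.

Areal heat capacity C = ρ c_p D = 1550 × 1900 × 1.62 = 4.77×10^6 J m⁻² K⁻¹.
Net heat input Q = F Δt = 227 × (3.24 days × 86400 s/day) = 6.35×10^7 J/m².
ΔT = Q / C = 6.35×10^7 / 4.77×10^6 = 13.3 K.

13 K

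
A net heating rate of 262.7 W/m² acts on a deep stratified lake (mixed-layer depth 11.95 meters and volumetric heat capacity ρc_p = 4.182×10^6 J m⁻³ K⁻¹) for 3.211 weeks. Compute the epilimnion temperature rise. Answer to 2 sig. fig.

10 K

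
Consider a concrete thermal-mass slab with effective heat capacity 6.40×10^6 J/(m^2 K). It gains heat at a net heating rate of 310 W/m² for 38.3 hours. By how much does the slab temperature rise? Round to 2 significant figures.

6.7 K

Areal heat capacity C = 6.40×10^6 J/(m^2 K) (given).
Net heat input Q = F Δt = 310 × (38.3 hours × 3600 s/hour) = 4.27×10^7 J/m².
ΔT = Q / C = 4.27×10^7 / 6.40×10^6 = 6.68 K.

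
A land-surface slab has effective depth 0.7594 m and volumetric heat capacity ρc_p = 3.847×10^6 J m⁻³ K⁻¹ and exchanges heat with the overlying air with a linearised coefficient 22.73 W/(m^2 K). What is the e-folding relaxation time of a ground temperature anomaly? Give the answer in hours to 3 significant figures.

Areal heat capacity C = ρc_p × D = 3.847×10^6 × 0.7594 = 2.92×10^6 J m⁻² K⁻¹.
Relaxation time τ = C / λ = 2.92×10^6 / 22.73 = 1.29×10^5 s.
In hours: 1.29×10^5 s / (3600 s/hour) = 35.7 hours.

35.7 hours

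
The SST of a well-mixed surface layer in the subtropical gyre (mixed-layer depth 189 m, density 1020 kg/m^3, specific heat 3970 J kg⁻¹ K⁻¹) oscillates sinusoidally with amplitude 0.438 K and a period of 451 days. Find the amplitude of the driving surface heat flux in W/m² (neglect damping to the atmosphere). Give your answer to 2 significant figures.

Areal heat capacity C = ρ c_p D = 1020 × 3970 × 189 = 7.65×10^8 J/(m^2 K).
ω = 2π / 3.90×10^7 s = 1.61×10^-7 s⁻¹.
Cω = 7.65×10^8 × 1.61×10^-7 = 123 W/(m²·K).
F₀ = A × Cω = 0.438 × 123 = 54.1 W/m².

54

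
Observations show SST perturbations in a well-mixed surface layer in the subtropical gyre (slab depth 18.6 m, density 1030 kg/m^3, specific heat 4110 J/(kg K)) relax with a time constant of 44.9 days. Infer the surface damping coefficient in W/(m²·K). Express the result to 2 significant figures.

Areal heat capacity C = ρ c_p D = 1030 × 4110 × 18.6 = 7.87×10^7 J m⁻² K⁻¹.
τ = 44.9 days = 3.88×10^6 s.
λ = C / τ = 7.87×10^7 / 3.88×10^6 = 20.3 W/(m²·K).

20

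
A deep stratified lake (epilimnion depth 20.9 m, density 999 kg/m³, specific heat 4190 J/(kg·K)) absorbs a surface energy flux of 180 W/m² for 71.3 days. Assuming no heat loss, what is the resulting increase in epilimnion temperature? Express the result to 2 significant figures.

13 K

Areal heat capacity C = ρ c_p D = 999 × 4190 × 20.9 = 8.75×10^7 J/(m²·K).
Net heat input Q = F Δt = 180 × (71.3 days × 86400 s/day) = 1.11×10^9 J/m².
ΔT = Q / C = 1.11×10^9 / 8.75×10^7 = 12.7 K.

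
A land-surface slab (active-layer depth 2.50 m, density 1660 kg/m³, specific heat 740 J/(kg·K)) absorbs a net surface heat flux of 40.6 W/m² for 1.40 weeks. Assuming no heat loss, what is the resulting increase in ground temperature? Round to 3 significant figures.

11.2 K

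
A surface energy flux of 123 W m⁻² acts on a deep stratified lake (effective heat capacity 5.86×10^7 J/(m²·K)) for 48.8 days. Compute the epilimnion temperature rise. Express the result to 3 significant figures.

Areal heat capacity C = 5.86×10^7 J/(m²·K) (given).
Net heat input Q = F Δt = 123 × (48.8 days × 86400 s/day) = 5.19×10^8 J/m².
ΔT = Q / C = 5.19×10^8 / 5.86×10^7 = 8.85 K.

8.85 K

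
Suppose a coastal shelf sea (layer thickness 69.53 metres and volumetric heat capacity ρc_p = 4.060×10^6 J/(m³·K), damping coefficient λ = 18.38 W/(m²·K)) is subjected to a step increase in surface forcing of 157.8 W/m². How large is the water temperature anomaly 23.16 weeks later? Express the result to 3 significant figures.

5.14 K

Areal heat capacity C = ρc_p × D = 4.060×10^6 × 69.53 = 2.82×10^8 J/(m²·K).
τ = C / λ = 2.82×10^8 / 18.38 = 1.54×10^7 s.
Equilibrium anomaly ΔT_eq = F / λ = 157.8 / 18.38 = 8.59 K.
t = 23.16 weeks = 1.40×10^7 s, so t/τ = 0.912.
ΔT(t) = ΔT_eq (1 − e^(−t/τ)) = 8.59 × (1 − e^−0.912) = 5.14 K.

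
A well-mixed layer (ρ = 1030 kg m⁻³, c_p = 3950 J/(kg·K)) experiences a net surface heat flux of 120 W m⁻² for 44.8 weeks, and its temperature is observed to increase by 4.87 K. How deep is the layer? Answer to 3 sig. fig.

Heat input Q = F Δt = 120 × 2.71×10^7 s = 3.25×10^9 J/m².
Required areal heat capacity C = Q / ΔT = 6.68×10^8 J/(m²·K).
Depth D = C / (ρ c_p) = 6.68×10^8 / (1030 × 3950) = 164 m.

164 m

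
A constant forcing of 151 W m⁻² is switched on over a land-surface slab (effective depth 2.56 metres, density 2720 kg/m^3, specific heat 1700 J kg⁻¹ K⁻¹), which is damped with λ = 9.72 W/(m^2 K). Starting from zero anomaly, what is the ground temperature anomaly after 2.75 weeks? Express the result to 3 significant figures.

11.6 K

Areal heat capacity C = ρ c_p D = 2720 × 1700 × 2.56 = 1.18×10^7 J m⁻² K⁻¹.
τ = C / λ = 1.18×10^7 / 9.72 = 1.22×10^6 s.
Equilibrium anomaly ΔT_eq = F / λ = 151 / 9.72 = 15.5 K.
t = 2.75 weeks = 1.66×10^6 s, so t/τ = 1.37.
ΔT(t) = ΔT_eq (1 − e^(−t/τ)) = 15.5 × (1 − e^−1.37) = 11.6 K.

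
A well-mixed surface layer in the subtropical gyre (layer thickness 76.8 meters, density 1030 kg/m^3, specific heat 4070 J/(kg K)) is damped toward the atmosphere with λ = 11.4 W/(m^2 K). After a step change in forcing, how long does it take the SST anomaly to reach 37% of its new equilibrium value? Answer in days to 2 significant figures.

150 days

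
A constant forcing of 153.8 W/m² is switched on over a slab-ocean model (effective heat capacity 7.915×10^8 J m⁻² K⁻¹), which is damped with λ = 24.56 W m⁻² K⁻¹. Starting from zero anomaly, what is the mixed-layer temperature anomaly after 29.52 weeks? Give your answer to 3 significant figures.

Areal heat capacity C = 7.915×10^8 J m⁻² K⁻¹ (given).
τ = C / λ = 7.91×10^8 / 24.56 = 3.22×10^7 s.
Equilibrium anomaly ΔT_eq = F / λ = 153.8 / 24.56 = 6.26 K.
t = 29.52 weeks = 1.79×10^7 s, so t/τ = 0.554.
ΔT(t) = ΔT_eq (1 − e^(−t/τ)) = 6.26 × (1 − e^−0.554) = 2.66 K.

2.66 K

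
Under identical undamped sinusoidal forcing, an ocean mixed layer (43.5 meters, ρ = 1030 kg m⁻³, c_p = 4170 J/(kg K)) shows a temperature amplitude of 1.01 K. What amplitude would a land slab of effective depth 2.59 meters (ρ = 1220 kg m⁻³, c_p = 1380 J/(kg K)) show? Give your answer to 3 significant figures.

C_ocean = 1.87×10^8 J/(m²·K); C_land = 4.36×10^6 J/(m²·K).
A ∝ 1/C ⇒ A_land = A_ocean × C_ocean/C_land = 1.01 × 42.8 = 43.3 K.

43.3 K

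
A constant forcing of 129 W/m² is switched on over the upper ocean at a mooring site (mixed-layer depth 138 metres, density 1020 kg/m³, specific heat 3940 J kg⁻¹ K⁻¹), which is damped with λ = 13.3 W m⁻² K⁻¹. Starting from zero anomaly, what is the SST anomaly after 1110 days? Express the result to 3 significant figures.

8.73 K

Areal heat capacity C = ρ c_p D = 1020 × 3940 × 138 = 5.55×10^8 J m⁻² K⁻¹.
τ = C / λ = 5.55×10^8 / 13.3 = 4.17×10^7 s.
Equilibrium anomaly ΔT_eq = F / λ = 129 / 13.3 = 9.70 K.
t = 1110 days = 9.59×10^7 s, so t/τ = 2.30.
ΔT(t) = ΔT_eq (1 − e^(−t/τ)) = 9.70 × (1 − e^−2.30) = 8.73 K.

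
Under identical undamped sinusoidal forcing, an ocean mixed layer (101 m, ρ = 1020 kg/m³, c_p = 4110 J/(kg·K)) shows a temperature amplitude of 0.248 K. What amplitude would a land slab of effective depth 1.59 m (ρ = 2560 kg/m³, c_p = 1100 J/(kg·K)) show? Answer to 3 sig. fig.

23.5 K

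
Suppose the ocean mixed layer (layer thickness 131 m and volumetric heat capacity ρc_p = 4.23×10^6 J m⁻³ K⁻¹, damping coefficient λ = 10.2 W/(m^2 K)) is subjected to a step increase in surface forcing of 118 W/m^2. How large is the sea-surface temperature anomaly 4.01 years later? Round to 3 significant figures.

10.4 K

Areal heat capacity C = ρc_p × D = 4.23×10^6 × 131 = 5.54×10^8 J/(m^2 K).
τ = C / λ = 5.54×10^8 / 10.2 = 5.43×10^7 s.
Equilibrium anomaly ΔT_eq = F / λ = 118 / 10.2 = 11.6 K.
t = 4.01 years = 1.27×10^8 s, so t/τ = 2.33.
ΔT(t) = ΔT_eq (1 − e^(−t/τ)) = 11.6 × (1 − e^−2.33) = 10.4 K.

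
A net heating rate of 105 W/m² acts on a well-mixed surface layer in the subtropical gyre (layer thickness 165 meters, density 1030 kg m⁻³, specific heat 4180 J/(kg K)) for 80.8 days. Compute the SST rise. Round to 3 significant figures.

Areal heat capacity C = ρ c_p D = 1030 × 4180 × 165 = 7.10×10^8 J/(m²·K).
Net heat input Q = F Δt = 105 × (80.8 days × 86400 s/day) = 7.33×10^8 J/m².
ΔT = Q / C = 7.33×10^8 / 7.10×10^8 = 1.03 K.

1.03 K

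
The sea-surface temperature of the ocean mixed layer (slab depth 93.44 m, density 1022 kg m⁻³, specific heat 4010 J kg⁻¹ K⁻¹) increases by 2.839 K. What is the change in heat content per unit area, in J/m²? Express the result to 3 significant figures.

Areal heat capacity C = ρ c_p D = 1022 × 4010 × 93.44 = 3.83×10^8 J/(m²·K).
ΔQ = C ΔT = 3.83×10^8 × 2.839 = 1.09×10^9 J/m².

1.09×10^9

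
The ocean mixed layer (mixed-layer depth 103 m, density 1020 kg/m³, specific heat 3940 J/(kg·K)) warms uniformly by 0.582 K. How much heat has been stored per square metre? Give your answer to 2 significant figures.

Areal heat capacity C = ρ c_p D = 1020 × 3940 × 103 = 4.14×10^8 J/(m²·K).
ΔQ = C ΔT = 4.14×10^8 × 0.582 = 2.41×10^8 J/m².

2.4×10^8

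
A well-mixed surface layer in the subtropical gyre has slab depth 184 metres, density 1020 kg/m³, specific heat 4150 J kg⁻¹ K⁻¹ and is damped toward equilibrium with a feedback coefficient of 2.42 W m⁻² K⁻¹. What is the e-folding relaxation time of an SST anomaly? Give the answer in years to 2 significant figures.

Areal heat capacity C = ρ c_p D = 1020 × 4150 × 184 = 7.79×10^8 J/(m²·K).
Relaxation time τ = C / λ = 7.79×10^8 / 2.42 = 3.22×10^8 s.
In years: 3.22×10^8 s / (3.156×10^7 s/year) = 10.2 years.

10 years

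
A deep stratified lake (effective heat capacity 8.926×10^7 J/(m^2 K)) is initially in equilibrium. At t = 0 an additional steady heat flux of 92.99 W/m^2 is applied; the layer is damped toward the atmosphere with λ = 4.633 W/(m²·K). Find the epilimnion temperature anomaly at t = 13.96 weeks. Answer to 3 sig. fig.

7.12 K

Areal heat capacity C = 8.926×10^7 J/(m^2 K) (given).
τ = C / λ = 8.93×10^7 / 4.633 = 1.93×10^7 s.
Equilibrium anomaly ΔT_eq = F / λ = 92.99 / 4.633 = 20.1 K.
t = 13.96 weeks = 8.44×10^6 s, so t/τ = 0.438.
ΔT(t) = ΔT_eq (1 − e^(−t/τ)) = 20.1 × (1 − e^−0.438) = 7.12 K.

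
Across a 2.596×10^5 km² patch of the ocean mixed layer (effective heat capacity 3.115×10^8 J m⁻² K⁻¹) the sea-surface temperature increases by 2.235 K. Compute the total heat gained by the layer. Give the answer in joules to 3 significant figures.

1.81×10^20 J

Areal heat capacity C = 3.115×10^8 J m⁻² K⁻¹ (given).
Heat per unit area: q = C ΔT = 3.12×10^8 × 2.235 = 6.96×10^8 J/m².
Total heat: Q = q × A = 6.96×10^8 × (2.596×10^5 × 10⁶ m²) = 1.81×10^20 J.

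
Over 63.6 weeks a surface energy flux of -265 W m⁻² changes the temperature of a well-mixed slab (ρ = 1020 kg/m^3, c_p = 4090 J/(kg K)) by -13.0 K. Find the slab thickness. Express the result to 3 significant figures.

Heat input Q = F Δt = -265 × 3.85×10^7 s = -1.02×10^10 J/m².
Required areal heat capacity C = Q / ΔT = 7.84×10^8 J/(m²·K).
Depth D = C / (ρ c_p) = 7.84×10^8 / (1020 × 4090) = 188 m.

188 m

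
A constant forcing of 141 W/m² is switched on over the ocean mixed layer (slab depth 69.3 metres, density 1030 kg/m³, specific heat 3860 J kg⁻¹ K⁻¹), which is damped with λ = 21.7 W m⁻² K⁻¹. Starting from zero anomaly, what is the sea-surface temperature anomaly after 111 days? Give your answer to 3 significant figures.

3.44 K

Areal heat capacity C = ρ c_p D = 1030 × 3860 × 69.3 = 2.76×10^8 J m⁻² K⁻¹.
τ = C / λ = 2.76×10^8 / 21.7 = 1.27×10^7 s.
Equilibrium anomaly ΔT_eq = F / λ = 141 / 21.7 = 6.50 K.
t = 111 days = 9.59×10^6 s, so t/τ = 0.755.
ΔT(t) = ΔT_eq (1 − e^(−t/τ)) = 6.50 × (1 − e^−0.755) = 3.44 K.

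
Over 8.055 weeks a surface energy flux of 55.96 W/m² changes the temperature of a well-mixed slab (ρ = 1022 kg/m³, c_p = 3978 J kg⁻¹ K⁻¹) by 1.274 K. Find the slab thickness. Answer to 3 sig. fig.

52.6 m

Heat input Q = F Δt = 55.96 × 4.87×10^6 s = 2.73×10^8 J/m².
Required areal heat capacity C = Q / ΔT = 2.14×10^8 J/(m²·K).
Depth D = C / (ρ c_p) = 2.14×10^8 / (1022 × 3978) = 52.6 m.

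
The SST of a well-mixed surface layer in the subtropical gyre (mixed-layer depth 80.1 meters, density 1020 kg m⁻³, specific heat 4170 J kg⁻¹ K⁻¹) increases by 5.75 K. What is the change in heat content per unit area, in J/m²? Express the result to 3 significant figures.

1.96×10^9

Areal heat capacity C = ρ c_p D = 1020 × 4170 × 80.1 = 3.41×10^8 J/(m²·K).
ΔQ = C ΔT = 3.41×10^8 × 5.75 = 1.96×10^9 J/m².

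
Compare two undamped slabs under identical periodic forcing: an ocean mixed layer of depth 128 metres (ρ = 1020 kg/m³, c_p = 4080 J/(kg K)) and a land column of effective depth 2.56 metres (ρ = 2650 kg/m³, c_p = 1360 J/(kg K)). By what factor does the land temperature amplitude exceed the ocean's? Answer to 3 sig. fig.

C_ocean = 1020 × 4080 × 128 = 5.33×10^8 J/(m²·K).
C_land = 2650 × 1360 × 2.56 = 9.23×10^6 J/(m²·K).
Undamped amplitude ∝ 1/C, so A_land/A_ocean = C_ocean/C_land = 57.7.

57.7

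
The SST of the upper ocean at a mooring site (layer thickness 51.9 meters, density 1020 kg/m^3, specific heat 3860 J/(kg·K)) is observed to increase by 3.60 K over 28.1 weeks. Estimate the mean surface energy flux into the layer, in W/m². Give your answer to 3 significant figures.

Areal heat capacity C = ρ c_p D = 1020 × 3860 × 51.9 = 2.04×10^8 J m⁻² K⁻¹.
Required heat per unit area: Q = C ΔT = 2.04×10^8 × 3.60 = 7.36×10^8 J/m².
Flux F = Q / Δt = 7.36×10^8 / 1.70×10^7 s = 43.3 W/m².

43.3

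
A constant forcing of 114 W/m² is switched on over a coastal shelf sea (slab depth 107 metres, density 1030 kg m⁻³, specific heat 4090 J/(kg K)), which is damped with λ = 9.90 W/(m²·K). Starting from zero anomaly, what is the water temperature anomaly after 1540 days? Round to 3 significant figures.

10.9 K

Areal heat capacity C = ρ c_p D = 1030 × 4090 × 107 = 4.51×10^8 J/(m^2 K).
τ = C / λ = 4.51×10^8 / 9.90 = 4.55×10^7 s.
Equilibrium anomaly ΔT_eq = F / λ = 114 / 9.90 = 11.5 K.
t = 1540 days = 1.33×10^8 s, so t/τ = 2.92.
ΔT(t) = ΔT_eq (1 − e^(−t/τ)) = 11.5 × (1 − e^−2.92) = 10.9 K.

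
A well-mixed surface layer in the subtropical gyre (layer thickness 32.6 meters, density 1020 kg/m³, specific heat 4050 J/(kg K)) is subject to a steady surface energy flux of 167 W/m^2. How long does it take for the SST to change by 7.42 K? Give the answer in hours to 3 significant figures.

Areal heat capacity C = ρ c_p D = 1020 × 4050 × 32.6 = 1.35×10^8 J/(m^2 K).
Time required: Δt = C ΔT / F = 1.35×10^8 × 7.42 / 167 = 5.98×10^6 s.
In hours: 5.98×10^6 s / (3600 s/hour) = 1660 hours.

1660 hours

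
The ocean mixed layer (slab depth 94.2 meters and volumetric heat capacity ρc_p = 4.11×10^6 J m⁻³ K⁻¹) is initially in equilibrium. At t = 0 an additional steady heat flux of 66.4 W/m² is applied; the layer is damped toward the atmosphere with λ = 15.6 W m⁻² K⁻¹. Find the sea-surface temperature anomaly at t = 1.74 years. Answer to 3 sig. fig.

3.79 K

Areal heat capacity C = ρc_p × D = 4.11×10^6 × 94.2 = 3.87×10^8 J/(m^2 K).
τ = C / λ = 3.87×10^8 / 15.6 = 2.48×10^7 s.
Equilibrium anomaly ΔT_eq = F / λ = 66.4 / 15.6 = 4.26 K.
t = 1.74 years = 5.49×10^7 s, so t/τ = 2.21.
ΔT(t) = ΔT_eq (1 − e^(−t/τ)) = 4.26 × (1 − e^−2.21) = 3.79 K.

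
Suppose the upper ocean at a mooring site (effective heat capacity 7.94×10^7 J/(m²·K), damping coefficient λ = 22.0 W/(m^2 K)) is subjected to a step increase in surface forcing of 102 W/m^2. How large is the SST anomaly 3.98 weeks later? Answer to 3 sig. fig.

2.26 K

Areal heat capacity C = 7.94×10^7 J/(m²·K) (given).
τ = C / λ = 7.94×10^7 / 22.0 = 3.61×10^6 s.
Equilibrium anomaly ΔT_eq = F / λ = 102 / 22.0 = 4.64 K.
t = 3.98 weeks = 2.41×10^6 s, so t/τ = 0.667.
ΔT(t) = ΔT_eq (1 − e^(−t/τ)) = 4.64 × (1 − e^−0.667) = 2.26 K.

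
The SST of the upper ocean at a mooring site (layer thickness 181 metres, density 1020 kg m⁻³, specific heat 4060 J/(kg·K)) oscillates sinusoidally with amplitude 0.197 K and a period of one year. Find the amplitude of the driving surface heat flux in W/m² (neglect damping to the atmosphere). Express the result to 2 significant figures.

Areal heat capacity C = ρ c_p D = 1020 × 4060 × 181 = 7.50×10^8 J m⁻² K⁻¹.
ω = 2π / 3.15×10^7 s = 1.99×10^-7 s⁻¹.
Cω = 7.50×10^8 × 1.99×10^-7 = 149 W/(m²·K).
F₀ = A × Cω = 0.197 × 149 = 29.4 W/m².

29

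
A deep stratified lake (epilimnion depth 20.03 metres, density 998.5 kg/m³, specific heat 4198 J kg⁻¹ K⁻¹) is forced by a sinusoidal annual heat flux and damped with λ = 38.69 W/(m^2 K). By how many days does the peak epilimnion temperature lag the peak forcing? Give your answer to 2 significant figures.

Areal heat capacity C = ρ c_p D = 998.5 × 4198 × 20.03 = 8.40×10^7 J/(m^2 K).
ω = 2π / 3.15×10^7 s = 1.99×10^-7 s⁻¹.
Phase lag φ = arctan(Cω/λ) = arctan(16.7/38.69) = 0.408 rad.
Time lag = φ / ω = 0.408 / 1.99×10^-7 = 2.05×10^6 s = 23.7 days.

24 days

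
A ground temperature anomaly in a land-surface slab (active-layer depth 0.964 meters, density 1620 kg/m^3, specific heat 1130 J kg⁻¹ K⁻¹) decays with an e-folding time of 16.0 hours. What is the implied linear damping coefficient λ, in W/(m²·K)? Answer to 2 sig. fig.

31

Areal heat capacity C = ρ c_p D = 1620 × 1130 × 0.964 = 1.76×10^6 J/(m^2 K).
τ = 16.0 hours = 57600 s.
λ = C / τ = 1.76×10^6 / 57600 = 30.6 W/(m²·K).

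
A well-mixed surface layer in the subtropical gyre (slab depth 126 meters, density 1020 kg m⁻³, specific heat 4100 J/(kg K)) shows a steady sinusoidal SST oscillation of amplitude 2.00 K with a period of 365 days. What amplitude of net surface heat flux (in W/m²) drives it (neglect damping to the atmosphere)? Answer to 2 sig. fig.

210

Areal heat capacity C = ρ c_p D = 1020 × 4100 × 126 = 5.27×10^8 J/(m²·K).
ω = 2π / 3.15×10^7 s = 1.99×10^-7 s⁻¹.
Cω = 5.27×10^8 × 1.99×10^-7 = 105 W/(m²·K).
F₀ = A × Cω = 2.00 × 105 = 210 W/m².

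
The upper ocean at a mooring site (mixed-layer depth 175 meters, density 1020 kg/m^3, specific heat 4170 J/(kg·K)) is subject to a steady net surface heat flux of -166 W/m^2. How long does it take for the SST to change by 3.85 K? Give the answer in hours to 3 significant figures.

Areal heat capacity C = ρ c_p D = 1020 × 4170 × 175 = 7.44×10^8 J/(m²·K).
Time required: Δt = C ΔT / F = 7.44×10^8 × -3.85 / -166 = 1.73×10^7 s.
In hours: 1.73×10^7 s / (3600 s/hour) = 4800 hours.

4800 hours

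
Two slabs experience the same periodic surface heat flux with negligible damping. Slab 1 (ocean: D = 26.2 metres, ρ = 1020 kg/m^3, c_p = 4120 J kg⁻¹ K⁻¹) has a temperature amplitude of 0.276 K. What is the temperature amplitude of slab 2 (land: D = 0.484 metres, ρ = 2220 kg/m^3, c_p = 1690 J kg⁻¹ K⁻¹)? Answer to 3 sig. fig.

16.7 K

C_ocean = 1.10×10^8 J/(m²·K); C_land = 1.82×10^6 J/(m²·K).
A ∝ 1/C ⇒ A_land = A_ocean × C_ocean/C_land = 0.276 × 60.6 = 16.7 K.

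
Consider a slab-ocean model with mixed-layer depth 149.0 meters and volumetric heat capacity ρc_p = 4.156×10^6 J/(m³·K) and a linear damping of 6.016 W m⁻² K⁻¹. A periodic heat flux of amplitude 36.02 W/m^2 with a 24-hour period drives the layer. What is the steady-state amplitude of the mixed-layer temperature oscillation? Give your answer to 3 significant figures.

8.00×10^-4 K

Areal heat capacity C = ρc_p × D = 4.156×10^6 × 149.0 = 6.19×10^8 J/(m^2 K).
Angular frequency ω = 2π / T = 2π / 86400 s = 7.27×10^-5 s⁻¹.
√((Cω)² + λ²) = √((45000)² + 6.016²) = 45000 W/(m²·K).
Amplitude A = F₀ / √((Cω)²+λ²) = 36.02 / 45000 = 8.00×10^-4 K.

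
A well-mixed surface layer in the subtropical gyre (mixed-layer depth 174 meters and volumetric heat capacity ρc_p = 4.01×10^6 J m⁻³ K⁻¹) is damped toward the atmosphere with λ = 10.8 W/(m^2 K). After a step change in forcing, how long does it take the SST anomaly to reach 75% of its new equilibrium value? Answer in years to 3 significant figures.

Areal heat capacity C = ρc_p × D = 4.01×10^6 × 174 = 6.98×10^8 J/(m²·K).
τ = C / λ = 6.98×10^8 / 10.8 = 6.46×10^7 s.
Fraction reached: 1 − e^(−t/τ) = 0.75 ⇒ t = −τ ln(1 − 0.75) = τ × 1.39.
t = 8.96×10^7 s = 2.84 years.

2.84 years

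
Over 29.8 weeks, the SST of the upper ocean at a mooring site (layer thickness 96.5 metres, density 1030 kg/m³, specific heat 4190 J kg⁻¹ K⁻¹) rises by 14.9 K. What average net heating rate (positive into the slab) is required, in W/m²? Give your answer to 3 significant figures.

Areal heat capacity C = ρ c_p D = 1030 × 4190 × 96.5 = 4.16×10^8 J/(m²·K).
Required heat per unit area: Q = C ΔT = 4.16×10^8 × 14.9 = 6.21×10^9 J/m².
Flux F = Q / Δt = 6.21×10^9 / 1.80×10^7 s = 344 W/m².

344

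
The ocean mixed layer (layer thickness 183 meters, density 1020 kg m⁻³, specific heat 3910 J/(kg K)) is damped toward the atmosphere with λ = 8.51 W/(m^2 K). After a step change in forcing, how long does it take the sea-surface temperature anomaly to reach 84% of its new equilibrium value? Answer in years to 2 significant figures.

Areal heat capacity C = ρ c_p D = 1020 × 3910 × 183 = 7.30×10^8 J m⁻² K⁻¹.
τ = C / λ = 7.30×10^8 / 8.51 = 8.58×10^7 s.
Fraction reached: 1 − e^(−t/τ) = 0.84 ⇒ t = −τ ln(1 − 0.84) = τ × 1.83.
t = 1.57×10^8 s = 4.98 years.

5.0 years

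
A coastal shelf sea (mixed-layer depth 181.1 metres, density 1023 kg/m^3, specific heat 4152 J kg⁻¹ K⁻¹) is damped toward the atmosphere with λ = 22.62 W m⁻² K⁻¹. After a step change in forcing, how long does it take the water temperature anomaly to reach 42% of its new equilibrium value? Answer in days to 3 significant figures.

214 days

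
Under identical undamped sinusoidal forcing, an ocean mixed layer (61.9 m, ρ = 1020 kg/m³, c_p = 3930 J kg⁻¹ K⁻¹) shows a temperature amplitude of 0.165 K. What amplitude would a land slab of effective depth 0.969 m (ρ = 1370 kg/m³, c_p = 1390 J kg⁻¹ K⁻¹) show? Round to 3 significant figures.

22.2 K

C_ocean = 2.48×10^8 J/(m²·K); C_land = 1.85×10^6 J/(m²·K).
A ∝ 1/C ⇒ A_land = A_ocean × C_ocean/C_land = 0.165 × 134 = 22.2 K.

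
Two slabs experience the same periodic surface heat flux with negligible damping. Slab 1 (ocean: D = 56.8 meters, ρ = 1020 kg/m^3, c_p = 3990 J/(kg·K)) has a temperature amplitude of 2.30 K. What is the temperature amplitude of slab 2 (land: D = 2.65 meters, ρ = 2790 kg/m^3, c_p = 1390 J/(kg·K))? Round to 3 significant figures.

51.7 K

C_ocean = 2.31×10^8 J/(m²·K); C_land = 1.03×10^7 J/(m²·K).
A ∝ 1/C ⇒ A_land = A_ocean × C_ocean/C_land = 2.30 × 22.5 = 51.7 K.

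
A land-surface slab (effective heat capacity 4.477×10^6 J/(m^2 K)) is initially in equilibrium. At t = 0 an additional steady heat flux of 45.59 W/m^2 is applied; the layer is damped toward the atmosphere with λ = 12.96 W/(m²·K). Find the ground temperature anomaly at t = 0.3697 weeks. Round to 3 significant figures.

Areal heat capacity C = 4.477×10^6 J/(m^2 K) (given).
τ = C / λ = 4.48×10^6 / 12.96 = 3.45×10^5 s.
Equilibrium anomaly ΔT_eq = F / λ = 45.59 / 12.96 = 3.52 K.
t = 0.3697 weeks = 2.24×10^5 s, so t/τ = 0.647.
ΔT(t) = ΔT_eq (1 − e^(−t/τ)) = 3.52 × (1 − e^−0.647) = 1.68 K.

1.68 K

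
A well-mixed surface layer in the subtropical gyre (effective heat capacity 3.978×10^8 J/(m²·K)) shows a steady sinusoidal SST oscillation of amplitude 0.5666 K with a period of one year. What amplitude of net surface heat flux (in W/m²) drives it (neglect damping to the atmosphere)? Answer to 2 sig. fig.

45

Areal heat capacity C = 3.978×10^8 J/(m²·K) (given).
ω = 2π / 3.15×10^7 s = 1.99×10^-7 s⁻¹.
Cω = 3.98×10^8 × 1.99×10^-7 = 79.3 W/(m²·K).
F₀ = A × Cω = 0.5666 × 79.3 = 44.9 W/m².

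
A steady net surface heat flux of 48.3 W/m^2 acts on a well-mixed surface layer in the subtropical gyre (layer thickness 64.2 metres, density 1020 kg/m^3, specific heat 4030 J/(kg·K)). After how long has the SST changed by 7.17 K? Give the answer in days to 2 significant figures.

Areal heat capacity C = ρ c_p D = 1020 × 4030 × 64.2 = 2.64×10^8 J/(m^2 K).
Time required: Δt = C ΔT / F = 2.64×10^8 × 7.17 / 48.3 = 3.92×10^7 s.
In days: 3.92×10^7 s / (86400 s/day) = 453 days.

450 days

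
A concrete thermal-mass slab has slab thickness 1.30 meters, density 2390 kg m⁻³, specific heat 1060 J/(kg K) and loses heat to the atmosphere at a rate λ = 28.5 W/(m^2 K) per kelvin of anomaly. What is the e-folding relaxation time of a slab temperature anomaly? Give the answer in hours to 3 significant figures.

32.1 hours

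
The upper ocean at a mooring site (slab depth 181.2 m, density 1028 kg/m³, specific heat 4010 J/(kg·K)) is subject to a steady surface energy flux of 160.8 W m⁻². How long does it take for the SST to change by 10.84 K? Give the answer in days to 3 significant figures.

Areal heat capacity C = ρ c_p D = 1028 × 4010 × 181.2 = 7.47×10^8 J/(m^2 K).
Time required: Δt = C ΔT / F = 7.47×10^8 × 10.84 / 160.8 = 5.04×10^7 s.
In days: 5.04×10^7 s / (86400 s/day) = 583 days.

583 days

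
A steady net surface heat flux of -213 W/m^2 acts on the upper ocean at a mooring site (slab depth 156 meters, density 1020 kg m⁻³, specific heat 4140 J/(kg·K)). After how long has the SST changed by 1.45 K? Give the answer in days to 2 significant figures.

Areal heat capacity C = ρ c_p D = 1020 × 4140 × 156 = 6.59×10^8 J m⁻² K⁻¹.
Time required: Δt = C ΔT / F = 6.59×10^8 × -1.45 / -213 = 4.48×10^6 s.
In days: 4.48×10^6 s / (86400 s/day) = 51.9 days.

52 days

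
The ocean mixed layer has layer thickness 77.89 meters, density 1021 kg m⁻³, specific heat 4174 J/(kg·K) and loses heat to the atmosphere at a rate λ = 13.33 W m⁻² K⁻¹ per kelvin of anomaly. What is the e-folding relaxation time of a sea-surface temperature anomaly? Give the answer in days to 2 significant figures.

Areal heat capacity C = ρ c_p D = 1021 × 4174 × 77.89 = 3.32×10^8 J/(m²·K).
Relaxation time τ = C / λ = 3.32×10^8 / 13.33 = 2.49×10^7 s.
In days: 2.49×10^7 s / (86400 s/day) = 288 days.

290 days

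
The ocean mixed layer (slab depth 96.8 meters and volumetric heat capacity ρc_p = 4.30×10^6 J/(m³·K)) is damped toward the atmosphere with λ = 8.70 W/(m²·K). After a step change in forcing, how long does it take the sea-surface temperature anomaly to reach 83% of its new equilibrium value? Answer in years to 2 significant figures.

Areal heat capacity C = ρc_p × D = 4.30×10^6 × 96.8 = 4.16×10^8 J m⁻² K⁻¹.
τ = C / λ = 4.16×10^8 / 8.70 = 4.78×10^7 s.
Fraction reached: 1 − e^(−t/τ) = 0.83 ⇒ t = −τ ln(1 − 0.83) = τ × 1.77.
t = 8.48×10^7 s = 2.69 years.

2.7 years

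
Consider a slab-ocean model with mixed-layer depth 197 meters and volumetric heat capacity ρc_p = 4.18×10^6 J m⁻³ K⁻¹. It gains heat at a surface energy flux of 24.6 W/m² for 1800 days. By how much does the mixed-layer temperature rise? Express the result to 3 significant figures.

Areal heat capacity C = ρc_p × D = 4.18×10^6 × 197 = 8.23×10^8 J/(m^2 K).
Net heat input Q = F Δt = 24.6 × (1800 days × 86400 s/day) = 3.83×10^9 J/m².
ΔT = Q / C = 3.83×10^9 / 8.23×10^8 = 4.65 K.

4.65 K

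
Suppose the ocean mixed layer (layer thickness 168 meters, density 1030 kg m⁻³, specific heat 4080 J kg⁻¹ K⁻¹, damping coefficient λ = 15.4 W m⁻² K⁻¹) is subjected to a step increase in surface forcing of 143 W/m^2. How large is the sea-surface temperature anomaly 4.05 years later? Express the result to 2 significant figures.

Areal heat capacity C = ρ c_p D = 1030 × 4080 × 168 = 7.06×10^8 J m⁻² K⁻¹.
τ = C / λ = 7.06×10^8 / 15.4 = 4.58×10^7 s.
Equilibrium anomaly ΔT_eq = F / λ = 143 / 15.4 = 9.29 K.
t = 4.05 years = 1.28×10^8 s, so t/τ = 2.79.
ΔT(t) = ΔT_eq (1 − e^(−t/τ)) = 9.29 × (1 − e^−2.79) = 8.71 K.

8.7 K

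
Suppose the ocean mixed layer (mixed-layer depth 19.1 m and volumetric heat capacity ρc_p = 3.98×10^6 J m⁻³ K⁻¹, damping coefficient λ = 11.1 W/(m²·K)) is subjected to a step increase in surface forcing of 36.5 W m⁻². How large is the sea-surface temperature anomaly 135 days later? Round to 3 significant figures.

2.69 K

Areal heat capacity C = ρc_p × D = 3.98×10^6 × 19.1 = 7.60×10^7 J/(m²·K).
τ = C / λ = 7.60×10^7 / 11.1 = 6.85×10^6 s.
Equilibrium anomaly ΔT_eq = F / λ = 36.5 / 11.1 = 3.29 K.
t = 135 days = 1.17×10^7 s, so t/τ = 1.70.
ΔT(t) = ΔT_eq (1 − e^(−t/τ)) = 3.29 × (1 − e^−1.70) = 2.69 K.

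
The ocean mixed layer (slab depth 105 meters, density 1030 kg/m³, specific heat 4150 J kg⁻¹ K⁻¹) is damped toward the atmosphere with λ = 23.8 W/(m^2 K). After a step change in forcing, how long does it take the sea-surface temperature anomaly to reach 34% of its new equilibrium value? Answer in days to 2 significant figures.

Areal heat capacity C = ρ c_p D = 1030 × 4150 × 105 = 4.49×10^8 J/(m²·K).
τ = C / λ = 4.49×10^8 / 23.8 = 1.89×10^7 s.
Fraction reached: 1 − e^(−t/τ) = 0.34 ⇒ t = −τ ln(1 − 0.34) = τ × 0.416.
t = 7.84×10^6 s = 90.7 days.

91 days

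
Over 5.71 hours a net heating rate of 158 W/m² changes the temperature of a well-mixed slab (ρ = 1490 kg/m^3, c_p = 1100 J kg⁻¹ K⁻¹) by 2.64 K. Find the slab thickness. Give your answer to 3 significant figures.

0.751 m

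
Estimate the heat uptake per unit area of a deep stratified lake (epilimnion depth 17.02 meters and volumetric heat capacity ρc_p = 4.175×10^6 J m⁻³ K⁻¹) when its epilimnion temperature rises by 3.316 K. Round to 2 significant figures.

2.4×10^8

Areal heat capacity C = ρc_p × D = 4.175×10^6 × 17.02 = 7.11×10^7 J m⁻² K⁻¹.
ΔQ = C ΔT = 7.11×10^7 × 3.316 = 2.36×10^8 J/m².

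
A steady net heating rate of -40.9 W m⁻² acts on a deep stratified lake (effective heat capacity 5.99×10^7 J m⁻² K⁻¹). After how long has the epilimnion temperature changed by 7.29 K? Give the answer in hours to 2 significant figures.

Areal heat capacity C = 5.99×10^7 J m⁻² K⁻¹ (given).
Time required: Δt = C ΔT / F = 5.99×10^7 × -7.29 / -40.9 = 1.07×10^7 s.
In hours: 1.07×10^7 s / (3600 s/hour) = 2970 hours.

3000 hours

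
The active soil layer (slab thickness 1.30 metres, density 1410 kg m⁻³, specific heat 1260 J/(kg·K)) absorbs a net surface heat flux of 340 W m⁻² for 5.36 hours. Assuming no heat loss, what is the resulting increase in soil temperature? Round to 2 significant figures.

2.8 K

Areal heat capacity C = ρ c_p D = 1410 × 1260 × 1.30 = 2.31×10^6 J/(m²·K).
Net heat input Q = F Δt = 340 × (5.36 hours × 3600 s/hour) = 6.56×10^6 J/m².
ΔT = Q / C = 6.56×10^6 / 2.31×10^6 = 2.84 K.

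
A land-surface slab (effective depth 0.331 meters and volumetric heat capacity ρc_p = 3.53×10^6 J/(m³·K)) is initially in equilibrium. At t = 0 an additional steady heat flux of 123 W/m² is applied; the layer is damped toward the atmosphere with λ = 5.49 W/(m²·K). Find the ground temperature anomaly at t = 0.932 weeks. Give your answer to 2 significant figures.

Areal heat capacity C = ρc_p × D = 3.53×10^6 × 0.331 = 1.17×10^6 J m⁻² K⁻¹.
τ = C / λ = 1.17×10^6 / 5.49 = 2.13×10^5 s.
Equilibrium anomaly ΔT_eq = F / λ = 123 / 5.49 = 22.4 K.
t = 0.932 weeks = 5.64×10^5 s, so t/τ = 2.65.
ΔT(t) = ΔT_eq (1 − e^(−t/τ)) = 22.4 × (1 − e^−2.65) = 20.8 K.

21 K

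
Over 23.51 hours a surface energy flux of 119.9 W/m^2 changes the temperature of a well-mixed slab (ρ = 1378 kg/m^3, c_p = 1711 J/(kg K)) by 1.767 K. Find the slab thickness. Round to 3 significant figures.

2.44 m

Heat input Q = F Δt = 119.9 × 84600 s = 1.01×10^7 J/m².
Required areal heat capacity C = Q / ΔT = 5.74×10^6 J/(m²·K).
Depth D = C / (ρ c_p) = 5.74×10^6 / (1378 × 1711) = 2.44 m.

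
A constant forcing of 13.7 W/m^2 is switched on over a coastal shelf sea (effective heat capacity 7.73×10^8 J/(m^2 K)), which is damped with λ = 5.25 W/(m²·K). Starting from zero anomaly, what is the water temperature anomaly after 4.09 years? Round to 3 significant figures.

1.52 K

Areal heat capacity C = 7.73×10^8 J/(m^2 K) (given).
τ = C / λ = 7.73×10^8 / 5.25 = 1.47×10^8 s.
Equilibrium anomaly ΔT_eq = F / λ = 13.7 / 5.25 = 2.61 K.
t = 4.09 years = 1.29×10^8 s, so t/τ = 0.877.
ΔT(t) = ΔT_eq (1 − e^(−t/τ)) = 2.61 × (1 − e^−0.877) = 1.52 K.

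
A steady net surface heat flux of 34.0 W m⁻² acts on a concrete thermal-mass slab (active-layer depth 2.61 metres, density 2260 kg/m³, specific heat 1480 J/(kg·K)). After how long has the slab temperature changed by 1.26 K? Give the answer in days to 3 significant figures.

Areal heat capacity C = ρ c_p D = 2260 × 1480 × 2.61 = 8.73×10^6 J/(m²·K).
Time required: Δt = C ΔT / F = 8.73×10^6 × 1.26 / 34.0 = 3.24×10^5 s.
In days: 3.24×10^5 s / (86400 s/day) = 3.74 days.

3.74 days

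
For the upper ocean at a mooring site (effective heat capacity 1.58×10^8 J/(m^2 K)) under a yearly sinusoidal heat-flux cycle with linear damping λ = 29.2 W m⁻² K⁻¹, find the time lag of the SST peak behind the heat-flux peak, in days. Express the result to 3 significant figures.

47.8 days

Areal heat capacity C = 1.58×10^8 J/(m^2 K) (given).
ω = 2π / 3.15×10^7 s = 1.99×10^-7 s⁻¹.
Phase lag φ = arctan(Cω/λ) = arctan(31.5/29.2) = 0.823 rad.
Time lag = φ / ω = 0.823 / 1.99×10^-7 = 4.13×10^6 s = 47.8 days.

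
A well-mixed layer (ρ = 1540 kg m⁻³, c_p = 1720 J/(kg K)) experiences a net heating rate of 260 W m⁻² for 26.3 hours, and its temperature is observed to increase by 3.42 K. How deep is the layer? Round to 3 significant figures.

2.72 m

Heat input Q = F Δt = 260 × 94700 s = 2.46×10^7 J/m².
Required areal heat capacity C = Q / ΔT = 7.20×10^6 J/(m²·K).
Depth D = C / (ρ c_p) = 7.20×10^6 / (1540 × 1720) = 2.72 m.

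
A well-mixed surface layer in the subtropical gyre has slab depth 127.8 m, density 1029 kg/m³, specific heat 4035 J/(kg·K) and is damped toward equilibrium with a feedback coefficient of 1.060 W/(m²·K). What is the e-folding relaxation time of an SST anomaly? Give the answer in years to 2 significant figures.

16 years

Areal heat capacity C = ρ c_p D = 1029 × 4035 × 127.8 = 5.31×10^8 J m⁻² K⁻¹.
Relaxation time τ = C / λ = 5.31×10^8 / 1.060 = 5.01×10^8 s.
In years: 5.01×10^8 s / (3.156×10^7 s/year) = 15.9 years.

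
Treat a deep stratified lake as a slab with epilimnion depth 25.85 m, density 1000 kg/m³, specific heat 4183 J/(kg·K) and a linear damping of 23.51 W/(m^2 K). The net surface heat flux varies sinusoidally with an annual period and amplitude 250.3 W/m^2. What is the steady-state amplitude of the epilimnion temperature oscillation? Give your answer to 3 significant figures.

Areal heat capacity C = ρ c_p D = 1000 × 4183 × 25.85 = 1.08×10^8 J/(m^2 K).
Angular frequency ω = 2π / T = 2π / 3.15×10^7 s = 1.99×10^-7 s⁻¹.
√((Cω)² + λ²) = √((21.5)² + 23.51²) = 31.9 W/(m²·K).
Amplitude A = F₀ / √((Cω)²+λ²) = 250.3 / 31.9 = 7.85 K.

7.85 K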